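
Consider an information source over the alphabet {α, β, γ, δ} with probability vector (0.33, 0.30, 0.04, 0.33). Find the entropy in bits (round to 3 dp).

1.762 bits

H = −Σ pᵢ log₂ pᵢ.
−0.33·log₂(0.33) = 0.5278
−0.30·log₂(0.30) = 0.5211
−0.04·log₂(0.04) = 0.1858
−0.33·log₂(0.33) = 0.5278
Sum ≈ 1.7625 → 1.762 bits.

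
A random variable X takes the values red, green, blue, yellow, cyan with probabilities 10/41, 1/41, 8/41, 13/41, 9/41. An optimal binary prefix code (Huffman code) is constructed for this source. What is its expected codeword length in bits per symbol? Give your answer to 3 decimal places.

Repeatedly combine the two least-probable nodes; the expected code length is the sum of the merged weights.
merge 1/41 + 8/41 → 9/41
merge 9/41 + 9/41 → 18/41
merge 10/41 + 13/41 → 23/41
merge 18/41 + 23/41 → 1
L = 9/41 + 18/41 + 23/41 + 1 = 91/41 ≈ 2.220 bits/symbol.

2.220 bits/symbol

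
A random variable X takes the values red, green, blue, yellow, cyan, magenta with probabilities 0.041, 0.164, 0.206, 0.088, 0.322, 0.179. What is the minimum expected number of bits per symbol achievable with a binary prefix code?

Repeatedly combine the two least-probable nodes; the expected code length is the sum of the merged weights.
merge 41/1000 + 11/125 → 129/1000
merge 129/1000 + 41/250 → 293/1000
merge 179/1000 + 103/500 → 77/200
merge 293/1000 + 161/500 → 123/200
merge 77/200 + 123/200 → 1
L = 129/1000 + 293/1000 + 77/200 + 123/200 + 1 = 1211/500 = 2.422 bits/symbol.

2.422 bits/symbol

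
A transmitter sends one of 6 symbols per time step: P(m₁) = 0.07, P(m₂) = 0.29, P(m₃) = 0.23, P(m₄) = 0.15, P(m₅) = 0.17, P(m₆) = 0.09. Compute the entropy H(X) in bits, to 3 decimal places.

2.432 bits

H = −Σ pᵢ log₂ pᵢ.
−0.07·log₂(0.07) = 0.2686
−0.29·log₂(0.29) = 0.5179
−0.23·log₂(0.23) = 0.4877
−0.15·log₂(0.15) = 0.4105
−0.17·log₂(0.17) = 0.4346
−0.09·log₂(0.09) = 0.3127
Sum ≈ 2.4319 → 2.432 bits.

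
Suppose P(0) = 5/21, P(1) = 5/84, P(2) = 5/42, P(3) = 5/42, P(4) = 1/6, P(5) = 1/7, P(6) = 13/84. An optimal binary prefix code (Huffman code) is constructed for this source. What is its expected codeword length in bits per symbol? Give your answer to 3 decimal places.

Repeatedly combine the two least-probable nodes; the expected code length is the sum of the merged weights.
merge 5/84 + 5/42 → 5/28
merge 5/42 + 1/7 → 11/42
merge 13/84 + 1/6 → 9/28
merge 5/28 + 5/21 → 5/12
merge 11/42 + 9/28 → 7/12
merge 5/12 + 7/12 → 1
L = 5/28 + 11/42 + 9/28 + 5/12 + 7/12 + 1 = 58/21 ≈ 2.762 bits/symbol.

2.762 bits/symbol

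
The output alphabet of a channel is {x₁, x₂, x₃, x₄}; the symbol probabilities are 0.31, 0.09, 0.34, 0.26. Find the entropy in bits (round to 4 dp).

1.8709 bits

H = −Σ pᵢ log₂ pᵢ.
−0.31·log₂(0.31) = 0.5238
−0.09·log₂(0.09) = 0.3127
−0.34·log₂(0.34) = 0.5292
−0.26·log₂(0.26) = 0.5053
Sum ≈ 1.8709 → 1.8709 bits.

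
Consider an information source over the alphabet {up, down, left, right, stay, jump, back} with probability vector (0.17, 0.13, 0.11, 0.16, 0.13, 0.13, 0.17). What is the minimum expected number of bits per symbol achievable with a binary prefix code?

2.83 bits/symbol

Repeatedly combine the two least-probable nodes; the expected code length is the sum of the merged weights.
merge 11/100 + 13/100 → 6/25
merge 13/100 + 13/100 → 13/50
merge 4/25 + 17/100 → 33/100
merge 17/100 + 6/25 → 41/100
merge 13/50 + 33/100 → 59/100
merge 41/100 + 59/100 → 1
L = 6/25 + 13/50 + 33/100 + 41/100 + 59/100 + 1 = 283/100 = 2.83 bits/symbol.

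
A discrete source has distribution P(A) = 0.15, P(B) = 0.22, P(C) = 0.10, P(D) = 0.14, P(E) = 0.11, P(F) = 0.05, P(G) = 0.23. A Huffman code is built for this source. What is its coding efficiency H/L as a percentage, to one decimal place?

99.1%

Entropy H = −Σ p log₂ p ≈ 2.6745 bits.
Huffman merges: 1/20+1/10→3/20; 11/100+7/50→1/4; 3/20+3/20→3/10; 11/50+23/100→9/20; 1/4+3/10→11/20; 9/20+11/20→1. L = 27/10 ≈ 2.7000.
Efficiency = H/L = 2.6745/2.7000 = 99.1%.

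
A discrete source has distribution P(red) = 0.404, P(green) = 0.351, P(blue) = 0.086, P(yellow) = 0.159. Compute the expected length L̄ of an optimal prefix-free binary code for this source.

1.841 bits/symbol

Repeatedly combine the two least-probable nodes; the expected code length is the sum of the merged weights.
merge 43/500 + 159/1000 → 49/200
merge 49/200 + 351/1000 → 149/250
merge 101/250 + 149/250 → 1
L = 49/200 + 149/250 + 1 = 1841/1000 = 1.841 bits/symbol.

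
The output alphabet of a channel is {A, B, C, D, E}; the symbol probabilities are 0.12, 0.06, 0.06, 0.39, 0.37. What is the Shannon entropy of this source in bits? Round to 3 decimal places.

H = −Σ pᵢ log₂ pᵢ.
−0.12·log₂(0.12) = 0.3671
−0.06·log₂(0.06) = 0.2435
−0.06·log₂(0.06) = 0.2435
−0.39·log₂(0.39) = 0.5298
−0.37·log₂(0.37) = 0.5307
Sum ≈ 1.9147 → 1.915 bits.

1.915 bits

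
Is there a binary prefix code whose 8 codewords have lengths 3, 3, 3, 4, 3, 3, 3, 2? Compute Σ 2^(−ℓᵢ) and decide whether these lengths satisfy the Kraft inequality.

With common denominator 2^4 = 16: Σ 2^(−ℓᵢ) = 2/16 + 2/16 + 2/16 + 1/16 + 2/16 + 2/16 + 2/16 + 4/16 = 17/16 = 1.0625.
Kraft's inequality requires Σ ≤ 1; here Σ = 1.0625 > 1, so no such prefix code exists.

1.0625; no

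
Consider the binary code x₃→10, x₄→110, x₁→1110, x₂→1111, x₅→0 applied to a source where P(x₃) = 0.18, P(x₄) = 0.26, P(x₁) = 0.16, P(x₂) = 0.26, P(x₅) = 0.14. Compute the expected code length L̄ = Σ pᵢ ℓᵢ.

L̄ = Σ pᵢ·ℓᵢ = 0.18·2 + 0.26·3 + 0.16·4 + 0.26·4 + 0.14·1 = 2.96 bits/symbol.

2.96 bits/symbol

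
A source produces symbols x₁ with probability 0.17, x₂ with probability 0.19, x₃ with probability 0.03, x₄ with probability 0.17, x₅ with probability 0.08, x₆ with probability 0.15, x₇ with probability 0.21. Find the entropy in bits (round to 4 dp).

H = −Σ pᵢ log₂ pᵢ.
−0.17·log₂(0.17) = 0.4346
−0.19·log₂(0.19) = 0.4552
−0.03·log₂(0.03) = 0.1518
−0.17·log₂(0.17) = 0.4346
−0.08·log₂(0.08) = 0.2915
−0.15·log₂(0.15) = 0.4105
−0.21·log₂(0.21) = 0.4728
Sum ≈ 2.6510 → 2.6510 bits.

2.6510 bits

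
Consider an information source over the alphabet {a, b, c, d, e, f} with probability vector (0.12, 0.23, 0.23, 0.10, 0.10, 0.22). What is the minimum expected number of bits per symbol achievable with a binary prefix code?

2.52 bits/symbol

Repeatedly combine the two least-probable nodes; the expected code length is the sum of the merged weights.
merge 1/10 + 1/10 → 1/5
merge 3/25 + 1/5 → 8/25
merge 11/50 + 23/100 → 9/20
merge 23/100 + 8/25 → 11/20
merge 9/20 + 11/20 → 1
L = 1/5 + 8/25 + 9/20 + 11/20 + 1 = 63/25 = 2.52 bits/symbol.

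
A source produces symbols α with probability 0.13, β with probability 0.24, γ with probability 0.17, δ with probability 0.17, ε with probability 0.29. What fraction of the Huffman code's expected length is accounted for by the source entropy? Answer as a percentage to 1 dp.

98.4%

Entropy H = −Σ p log₂ p ≈ 2.2639 bits.
Huffman merges: 13/100+17/100→3/10; 17/100+6/25→41/100; 29/100+3/10→59/100; 41/100+59/100→1. L = 23/10 ≈ 2.3000.
Efficiency = H/L = 2.2639/2.3000 = 98.4%.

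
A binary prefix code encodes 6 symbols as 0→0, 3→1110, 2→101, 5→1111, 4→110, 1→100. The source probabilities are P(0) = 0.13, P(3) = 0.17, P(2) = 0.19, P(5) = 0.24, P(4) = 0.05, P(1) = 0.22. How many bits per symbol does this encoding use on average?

L̄ = Σ pᵢ·ℓᵢ = 0.13·1 + 0.17·4 + 0.19·3 + 0.24·4 + 0.05·3 + 0.22·3 = 3.15 bits/symbol.

3.15 bits/symbol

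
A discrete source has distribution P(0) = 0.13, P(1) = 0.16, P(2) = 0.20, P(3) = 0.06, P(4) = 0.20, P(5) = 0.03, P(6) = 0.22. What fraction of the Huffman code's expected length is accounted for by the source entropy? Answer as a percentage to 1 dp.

Entropy H = −Σ p log₂ p ≈ 2.6103 bits.
Huffman merges: 3/100+3/50→9/100; 9/100+13/100→11/50; 4/25+1/5→9/25; 1/5+11/50→21/50; 11/50+9/25→29/50; 21/50+29/50→1. L = 267/100 ≈ 2.6700.
Efficiency = H/L = 2.6103/2.6700 = 97.8%.

97.8%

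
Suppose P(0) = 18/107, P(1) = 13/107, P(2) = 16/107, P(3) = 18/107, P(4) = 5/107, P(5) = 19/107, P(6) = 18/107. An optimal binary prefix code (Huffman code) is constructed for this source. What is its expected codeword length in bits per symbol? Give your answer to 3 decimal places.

2.822 bits/symbol

Repeatedly combine the two least-probable nodes; the expected code length is the sum of the merged weights.
merge 5/107 + 13/107 → 18/107
merge 16/107 + 18/107 → 34/107
merge 18/107 + 18/107 → 36/107
merge 18/107 + 19/107 → 37/107
merge 34/107 + 36/107 → 70/107
merge 37/107 + 70/107 → 1
L = 18/107 + 34/107 + 36/107 + 37/107 + 70/107 + 1 = 302/107 ≈ 2.822 bits/symbol.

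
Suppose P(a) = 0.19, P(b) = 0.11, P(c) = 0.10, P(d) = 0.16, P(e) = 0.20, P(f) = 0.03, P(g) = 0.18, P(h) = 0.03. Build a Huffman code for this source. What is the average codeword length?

Repeatedly combine the two least-probable nodes; the expected code length is the sum of the merged weights.
merge 3/100 + 3/100 → 3/50
merge 3/50 + 1/10 → 4/25
merge 11/100 + 4/25 → 27/100
merge 4/25 + 9/50 → 17/50
merge 19/100 + 1/5 → 39/100
merge 27/100 + 17/50 → 61/100
merge 39/100 + 61/100 → 1
L = 3/50 + 4/25 + 27/100 + 17/50 + 39/100 + 61/100 + 1 = 283/100 = 2.83 bits/symbol.

2.83 bits/symbol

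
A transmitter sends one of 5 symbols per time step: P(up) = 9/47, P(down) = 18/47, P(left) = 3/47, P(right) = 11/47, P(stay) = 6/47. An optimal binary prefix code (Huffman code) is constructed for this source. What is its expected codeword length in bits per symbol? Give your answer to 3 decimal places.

Repeatedly combine the two least-probable nodes; the expected code length is the sum of the merged weights.
merge 3/47 + 6/47 → 9/47
merge 9/47 + 9/47 → 18/47
merge 11/47 + 18/47 → 29/47
merge 18/47 + 29/47 → 1
L = 9/47 + 18/47 + 29/47 + 1 = 103/47 ≈ 2.191 bits/symbol.

2.191 bits/symbol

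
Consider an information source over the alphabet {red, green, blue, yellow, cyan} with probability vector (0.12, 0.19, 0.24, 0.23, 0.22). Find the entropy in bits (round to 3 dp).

H = −Σ pᵢ log₂ pᵢ.
−0.12·log₂(0.12) = 0.3671
−0.19·log₂(0.19) = 0.4552
−0.24·log₂(0.24) = 0.4941
−0.23·log₂(0.23) = 0.4877
−0.22·log₂(0.22) = 0.4806
Sum ≈ 2.2847 → 2.285 bits.

2.285 bits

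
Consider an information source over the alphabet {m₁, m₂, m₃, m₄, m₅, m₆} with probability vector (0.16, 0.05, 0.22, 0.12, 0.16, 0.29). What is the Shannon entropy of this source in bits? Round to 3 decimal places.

2.428 bits

H = −Σ pᵢ log₂ pᵢ.
−0.16·log₂(0.16) = 0.4230
−0.05·log₂(0.05) = 0.2161
−0.22·log₂(0.22) = 0.4806
−0.12·log₂(0.12) = 0.3671
−0.16·log₂(0.16) = 0.4230
−0.29·log₂(0.29) = 0.5179
Sum ≈ 2.4277 → 2.428 bits.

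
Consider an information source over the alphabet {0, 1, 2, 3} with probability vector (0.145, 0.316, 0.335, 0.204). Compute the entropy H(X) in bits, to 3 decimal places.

H = −Σ pᵢ log₂ pᵢ.
−0.145·log₂(0.145) = 0.4040
−0.316·log₂(0.316) = 0.5252
−0.335·log₂(0.335) = 0.5286
−0.204·log₂(0.204) = 0.4678
Sum ≈ 1.9255 → 1.926 bits.

1.926 bits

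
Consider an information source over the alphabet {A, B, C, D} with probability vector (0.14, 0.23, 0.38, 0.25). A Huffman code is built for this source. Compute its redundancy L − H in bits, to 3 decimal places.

Entropy H = −Σ p log₂ p ≈ 1.9152 bits.
Huffman merges: 7/50+23/100→37/100; 1/4+37/100→31/50; 19/50+31/50→1. L = 199/100 ≈ 1.9900.
L − H = 1.9900 − 1.9152 = 0.075 bits.

0.075 bits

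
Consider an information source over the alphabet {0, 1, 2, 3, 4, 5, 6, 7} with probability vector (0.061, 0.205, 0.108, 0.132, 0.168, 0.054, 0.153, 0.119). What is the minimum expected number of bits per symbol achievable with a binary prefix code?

2.91 bits/symbol

Repeatedly combine the two least-probable nodes; the expected code length is the sum of the merged weights.
merge 27/500 + 61/1000 → 23/200
merge 27/250 + 23/200 → 223/1000
merge 119/1000 + 33/250 → 251/1000
merge 153/1000 + 21/125 → 321/1000
merge 41/200 + 223/1000 → 107/250
merge 251/1000 + 321/1000 → 143/250
merge 107/250 + 143/250 → 1
L = 23/200 + 223/1000 + 251/1000 + 321/1000 + 107/250 + 143/250 + 1 = 291/100 = 2.91 bits/symbol.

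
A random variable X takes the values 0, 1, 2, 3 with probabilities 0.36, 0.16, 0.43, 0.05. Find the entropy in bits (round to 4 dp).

H = −Σ pᵢ log₂ pᵢ.
−0.36·log₂(0.36) = 0.5306
−0.16·log₂(0.16) = 0.4230
−0.43·log₂(0.43) = 0.5236
−0.05·log₂(0.05) = 0.2161
Sum ≈ 1.6933 → 1.6933 bits.

1.6933 bits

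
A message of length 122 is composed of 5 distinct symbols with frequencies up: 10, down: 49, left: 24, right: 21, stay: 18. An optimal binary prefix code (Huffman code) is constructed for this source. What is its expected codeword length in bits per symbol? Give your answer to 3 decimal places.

2.197 bits/symbol

Probabilities are the counts divided by 122.
Repeatedly combine the two least-probable nodes; the expected code length is the sum of the merged weights.
merge 5/61 + 9/61 → 14/61
merge 21/122 + 12/61 → 45/122
merge 14/61 + 45/122 → 73/122
merge 49/122 + 73/122 → 1
L = 14/61 + 45/122 + 73/122 + 1 = 134/61 ≈ 2.197 bits/symbol.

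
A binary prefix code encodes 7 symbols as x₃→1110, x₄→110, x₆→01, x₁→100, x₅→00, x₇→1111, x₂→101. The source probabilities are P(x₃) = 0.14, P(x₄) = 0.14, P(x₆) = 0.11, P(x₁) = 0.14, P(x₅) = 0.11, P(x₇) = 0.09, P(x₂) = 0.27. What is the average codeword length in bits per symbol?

3.01 bits/symbol

L̄ = Σ pᵢ·ℓᵢ = 0.14·4 + 0.14·3 + 0.11·2 + 0.14·3 + 0.11·2 + 0.09·4 + 0.27·3 = 3.01 bits/symbol.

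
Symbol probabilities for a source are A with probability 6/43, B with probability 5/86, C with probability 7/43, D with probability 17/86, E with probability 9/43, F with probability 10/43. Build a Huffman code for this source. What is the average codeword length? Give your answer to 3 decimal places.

Repeatedly combine the two least-probable nodes; the expected code length is the sum of the merged weights.
merge 5/86 + 6/43 → 17/86
merge 7/43 + 17/86 → 31/86
merge 17/86 + 9/43 → 35/86
merge 10/43 + 31/86 → 51/86
merge 35/86 + 51/86 → 1
L = 17/86 + 31/86 + 35/86 + 51/86 + 1 = 110/43 ≈ 2.558 bits/symbol.

2.558 bits/symbol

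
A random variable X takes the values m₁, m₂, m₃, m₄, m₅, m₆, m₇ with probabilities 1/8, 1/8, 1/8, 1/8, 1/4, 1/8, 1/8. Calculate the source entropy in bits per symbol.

2.75 bits

Each probability is a power of 1/2, so log₂(1/p) is an integer.
H = Σ p·log₂(1/p) = 1/8·3 + 1/8·3 + 1/8·3 + 1/8·3 + 1/4·2 + 1/8·3 + 1/8·3 = 2.75 bits.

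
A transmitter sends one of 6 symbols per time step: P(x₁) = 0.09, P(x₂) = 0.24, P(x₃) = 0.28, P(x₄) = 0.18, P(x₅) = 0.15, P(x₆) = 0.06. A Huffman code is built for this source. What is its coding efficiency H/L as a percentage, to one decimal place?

98.8%

Entropy H = −Σ p log₂ p ≈ 2.4204 bits.
Huffman merges: 3/50+9/100→3/20; 3/20+3/20→3/10; 9/50+6/25→21/50; 7/25+3/10→29/50; 21/50+29/50→1. L = 49/20 ≈ 2.4500.
Efficiency = H/L = 2.4204/2.4500 = 98.8%.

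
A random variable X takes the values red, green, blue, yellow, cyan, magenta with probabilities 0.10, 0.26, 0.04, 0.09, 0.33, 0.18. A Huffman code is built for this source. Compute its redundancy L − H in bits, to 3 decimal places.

0.051 bits

Entropy H = −Σ p log₂ p ≈ 2.3090 bits.
Huffman merges: 1/25+9/100→13/100; 1/10+13/100→23/100; 9/50+23/100→41/100; 13/50+33/100→59/100; 41/100+59/100→1. L = 59/25 ≈ 2.3600.
L − H = 2.3600 − 2.3090 = 0.051 bits.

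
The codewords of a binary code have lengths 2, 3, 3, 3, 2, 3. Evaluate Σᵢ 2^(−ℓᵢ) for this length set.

1

With common denominator 2^3 = 8: Σ 2^(−ℓᵢ) = 2/8 + 1/8 + 1/8 + 1/8 + 2/8 + 1/8 = 8/8 = 1.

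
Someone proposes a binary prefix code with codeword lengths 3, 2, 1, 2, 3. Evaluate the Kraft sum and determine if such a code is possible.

1.25; no

With common denominator 2^3 = 8: Σ 2^(−ℓᵢ) = 1/8 + 2/8 + 4/8 + 2/8 + 1/8 = 10/8 = 1.25.
Kraft's inequality requires Σ ≤ 1; here Σ = 1.25 > 1, so no such prefix code exists.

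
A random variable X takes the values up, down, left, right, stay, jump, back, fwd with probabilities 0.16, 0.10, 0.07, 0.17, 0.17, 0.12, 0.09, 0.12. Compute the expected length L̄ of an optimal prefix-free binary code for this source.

2.99 bits/symbol

Repeatedly combine the two least-probable nodes; the expected code length is the sum of the merged weights.
merge 7/100 + 9/100 → 4/25
merge 1/10 + 3/25 → 11/50
merge 3/25 + 4/25 → 7/25
merge 4/25 + 17/100 → 33/100
merge 17/100 + 11/50 → 39/100
merge 7/25 + 33/100 → 61/100
merge 39/100 + 61/100 → 1
L = 4/25 + 11/50 + 7/25 + 33/100 + 39/100 + 61/100 + 1 = 299/100 = 2.99 bits/symbol.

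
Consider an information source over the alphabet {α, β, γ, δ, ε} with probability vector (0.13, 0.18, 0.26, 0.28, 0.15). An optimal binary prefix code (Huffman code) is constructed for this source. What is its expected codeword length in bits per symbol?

Repeatedly combine the two least-probable nodes; the expected code length is the sum of the merged weights.
merge 13/100 + 3/20 → 7/25
merge 9/50 + 13/50 → 11/25
merge 7/25 + 7/25 → 14/25
merge 11/25 + 14/25 → 1
L = 7/25 + 11/25 + 14/25 + 1 = 57/25 = 2.28 bits/symbol.

2.28 bits/symbol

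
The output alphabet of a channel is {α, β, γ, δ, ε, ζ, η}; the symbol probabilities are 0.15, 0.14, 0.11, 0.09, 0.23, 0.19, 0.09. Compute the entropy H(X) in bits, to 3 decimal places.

2.726 bits

H = −Σ pᵢ log₂ pᵢ.
−0.15·log₂(0.15) = 0.4105
−0.14·log₂(0.14) = 0.3971
−0.11·log₂(0.11) = 0.3503
−0.09·log₂(0.09) = 0.3127
−0.23·log₂(0.23) = 0.4877
−0.19·log₂(0.19) = 0.4552
−0.09·log₂(0.09) = 0.3127
Sum ≈ 2.7261 → 2.726 bits.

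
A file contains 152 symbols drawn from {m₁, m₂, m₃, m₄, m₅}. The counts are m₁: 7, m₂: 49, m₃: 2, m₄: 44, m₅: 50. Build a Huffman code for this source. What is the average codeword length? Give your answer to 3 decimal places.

2.059 bits/symbol

Probabilities are the counts divided by 152.
Repeatedly combine the two least-probable nodes; the expected code length is the sum of the merged weights.
merge 1/76 + 7/152 → 9/152
merge 9/152 + 11/38 → 53/152
merge 49/152 + 25/76 → 99/152
merge 53/152 + 99/152 → 1
L = 9/152 + 53/152 + 99/152 + 1 = 313/152 ≈ 2.059 bits/symbol.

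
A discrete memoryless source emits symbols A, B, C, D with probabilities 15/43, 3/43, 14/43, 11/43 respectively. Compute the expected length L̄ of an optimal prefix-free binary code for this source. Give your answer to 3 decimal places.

Repeatedly combine the two least-probable nodes; the expected code length is the sum of the merged weights.
merge 3/43 + 11/43 → 14/43
merge 14/43 + 14/43 → 28/43
merge 15/43 + 28/43 → 1
L = 14/43 + 28/43 + 1 = 85/43 ≈ 1.977 bits/symbol.

1.977 bits/symbol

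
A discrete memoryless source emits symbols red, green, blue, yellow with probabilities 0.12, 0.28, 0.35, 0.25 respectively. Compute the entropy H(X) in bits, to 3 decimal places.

H = −Σ pᵢ log₂ pᵢ.
−0.12·log₂(0.12) = 0.3671
−0.28·log₂(0.28) = 0.5142
−0.35·log₂(0.35) = 0.5301
−0.25·log₂(0.25) = 0.5000
Sum ≈ 1.9114 → 1.911 bits.

1.911 bits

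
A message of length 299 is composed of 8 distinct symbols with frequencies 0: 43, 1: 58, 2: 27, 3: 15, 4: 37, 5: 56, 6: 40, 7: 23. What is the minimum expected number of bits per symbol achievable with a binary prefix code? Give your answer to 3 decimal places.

2.933 bits/symbol

Probabilities are the counts divided by 299.
Repeatedly combine the two least-probable nodes; the expected code length is the sum of the merged weights.
merge 15/299 + 1/13 → 38/299
merge 27/299 + 37/299 → 64/299
merge 38/299 + 40/299 → 6/23
merge 43/299 + 56/299 → 99/299
merge 58/299 + 64/299 → 122/299
merge 6/23 + 99/299 → 177/299
merge 122/299 + 177/299 → 1
L = 38/299 + 64/299 + 6/23 + 99/299 + 122/299 + 177/299 + 1 = 877/299 ≈ 2.933 bits/symbol.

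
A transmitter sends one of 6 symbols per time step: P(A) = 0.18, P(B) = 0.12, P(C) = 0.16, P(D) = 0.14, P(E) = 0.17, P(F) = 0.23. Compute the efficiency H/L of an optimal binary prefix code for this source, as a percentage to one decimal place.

Entropy H = −Σ p log₂ p ≈ 2.5548 bits.
Huffman merges: 3/25+7/50→13/50; 4/25+17/100→33/100; 9/50+23/100→41/100; 13/50+33/100→59/100; 41/100+59/100→1. L = 259/100 ≈ 2.5900.
Efficiency = H/L = 2.5548/2.5900 = 98.6%.

98.6%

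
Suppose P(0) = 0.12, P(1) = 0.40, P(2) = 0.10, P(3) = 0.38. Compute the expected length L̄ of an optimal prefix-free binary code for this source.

Repeatedly combine the two least-probable nodes; the expected code length is the sum of the merged weights.
merge 1/10 + 3/25 → 11/50
merge 11/50 + 19/50 → 3/5
merge 2/5 + 3/5 → 1
L = 11/50 + 3/5 + 1 = 91/50 = 1.82 bits/symbol.

1.82 bits/symbol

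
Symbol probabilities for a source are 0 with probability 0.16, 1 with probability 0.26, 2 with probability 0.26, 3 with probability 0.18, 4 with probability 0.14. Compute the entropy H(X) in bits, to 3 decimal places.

H = −Σ pᵢ log₂ pᵢ.
−0.16·log₂(0.16) = 0.4230
−0.26·log₂(0.26) = 0.5053
−0.26·log₂(0.26) = 0.5053
−0.18·log₂(0.18) = 0.4453
−0.14·log₂(0.14) = 0.3971
Sum ≈ 2.2760 → 2.276 bits.

2.276 bits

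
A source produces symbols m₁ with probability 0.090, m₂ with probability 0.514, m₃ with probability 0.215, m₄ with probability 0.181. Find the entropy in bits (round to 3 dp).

H = −Σ pᵢ log₂ pᵢ.
−0.090·log₂(0.090) = 0.3127
−0.514·log₂(0.514) = 0.4935
−0.215·log₂(0.215) = 0.4768
−0.181·log₂(0.181) = 0.4463
Sum ≈ 1.7293 → 1.729 bits.

1.729 bits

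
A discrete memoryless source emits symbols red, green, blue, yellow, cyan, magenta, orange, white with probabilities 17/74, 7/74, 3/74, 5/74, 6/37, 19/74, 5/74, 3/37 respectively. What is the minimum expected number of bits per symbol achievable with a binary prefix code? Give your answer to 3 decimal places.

Repeatedly combine the two least-probable nodes; the expected code length is the sum of the merged weights.
merge 3/74 + 5/74 → 4/37
merge 5/74 + 3/37 → 11/74
merge 7/74 + 4/37 → 15/74
merge 11/74 + 6/37 → 23/74
merge 15/74 + 17/74 → 16/37
merge 19/74 + 23/74 → 21/37
merge 16/37 + 21/37 → 1
L = 4/37 + 11/74 + 15/74 + 23/74 + 16/37 + 21/37 + 1 = 205/74 ≈ 2.770 bits/symbol.

2.770 bits/symbol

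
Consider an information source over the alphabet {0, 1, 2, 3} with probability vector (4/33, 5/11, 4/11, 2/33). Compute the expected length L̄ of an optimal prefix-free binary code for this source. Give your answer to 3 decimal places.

1.727 bits/symbol

Repeatedly combine the two least-probable nodes; the expected code length is the sum of the merged weights.
merge 2/33 + 4/33 → 2/11
merge 2/11 + 4/11 → 6/11
merge 5/11 + 6/11 → 1
L = 2/11 + 6/11 + 1 = 19/11 ≈ 1.727 bits/symbol.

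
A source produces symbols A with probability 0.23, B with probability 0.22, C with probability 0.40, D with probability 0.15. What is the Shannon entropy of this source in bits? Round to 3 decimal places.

1.908 bits

H = −Σ pᵢ log₂ pᵢ.
−0.23·log₂(0.23) = 0.4877
−0.22·log₂(0.22) = 0.4806
−0.40·log₂(0.40) = 0.5288
−0.15·log₂(0.15) = 0.4105
Sum ≈ 1.9076 → 1.908 bits.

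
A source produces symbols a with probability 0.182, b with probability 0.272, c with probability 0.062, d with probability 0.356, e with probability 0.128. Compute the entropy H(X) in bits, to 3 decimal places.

H = −Σ pᵢ log₂ pᵢ.
−0.182·log₂(0.182) = 0.4474
−0.272·log₂(0.272) = 0.5109
−0.062·log₂(0.062) = 0.2487
−0.356·log₂(0.356) = 0.5305
−0.128·log₂(0.128) = 0.3796
Sum ≈ 2.1171 → 2.117 bits.

2.117 bits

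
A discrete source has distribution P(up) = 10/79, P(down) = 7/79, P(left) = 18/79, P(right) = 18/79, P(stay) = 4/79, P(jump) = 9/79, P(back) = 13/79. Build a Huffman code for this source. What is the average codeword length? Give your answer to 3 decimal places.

2.684 bits/symbol

Repeatedly combine the two least-probable nodes; the expected code length is the sum of the merged weights.
merge 4/79 + 7/79 → 11/79
merge 9/79 + 10/79 → 19/79
merge 11/79 + 13/79 → 24/79
merge 18/79 + 18/79 → 36/79
merge 19/79 + 24/79 → 43/79
merge 36/79 + 43/79 → 1
L = 11/79 + 19/79 + 24/79 + 36/79 + 43/79 + 1 = 212/79 ≈ 2.684 bits/symbol.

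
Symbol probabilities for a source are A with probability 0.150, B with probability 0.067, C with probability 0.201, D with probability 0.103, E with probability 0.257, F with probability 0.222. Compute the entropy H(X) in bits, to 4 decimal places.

2.4607 bits

H = −Σ pᵢ log₂ pᵢ.
−0.150·log₂(0.150) = 0.4105
−0.067·log₂(0.067) = 0.2613
−0.201·log₂(0.201) = 0.4653
−0.103·log₂(0.103) = 0.3378
−0.257·log₂(0.257) = 0.5038
−0.222·log₂(0.222) = 0.4820
Sum ≈ 2.4607 → 2.4607 bits.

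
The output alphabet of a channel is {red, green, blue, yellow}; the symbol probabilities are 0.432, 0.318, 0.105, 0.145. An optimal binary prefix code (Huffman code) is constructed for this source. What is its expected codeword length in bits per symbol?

Repeatedly combine the two least-probable nodes; the expected code length is the sum of the merged weights.
merge 21/200 + 29/200 → 1/4
merge 1/4 + 159/500 → 71/125
merge 54/125 + 71/125 → 1
L = 1/4 + 71/125 + 1 = 909/500 = 1.818 bits/symbol.

1.818 bits/symbol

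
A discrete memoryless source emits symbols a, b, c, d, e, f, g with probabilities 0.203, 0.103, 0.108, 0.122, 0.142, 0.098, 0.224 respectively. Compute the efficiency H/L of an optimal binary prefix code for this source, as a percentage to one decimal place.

98.5%

Entropy H = −Σ p log₂ p ≈ 2.7336 bits.
Huffman merges: 49/500+103/1000→201/1000; 27/250+61/500→23/100; 71/500+201/1000→343/1000; 203/1000+28/125→427/1000; 23/100+343/1000→573/1000; 427/1000+573/1000→1. L = 1387/500 ≈ 2.7740.
Efficiency = H/L = 2.7336/2.7740 = 98.5%.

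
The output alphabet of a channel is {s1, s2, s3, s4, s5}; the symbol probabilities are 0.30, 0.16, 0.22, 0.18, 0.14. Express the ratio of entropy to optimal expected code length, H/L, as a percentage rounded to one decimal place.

Entropy H = −Σ p log₂ p ≈ 2.2671 bits.
Huffman merges: 7/50+4/25→3/10; 9/50+11/50→2/5; 3/10+3/10→3/5; 2/5+3/5→1. L = 23/10 ≈ 2.3000.
Efficiency = H/L = 2.2671/2.3000 = 98.6%.

98.6%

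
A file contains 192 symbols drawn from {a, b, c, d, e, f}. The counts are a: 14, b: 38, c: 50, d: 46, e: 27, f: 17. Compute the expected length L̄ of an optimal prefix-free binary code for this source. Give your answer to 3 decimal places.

Probabilities are the counts divided by 192.
Repeatedly combine the two least-probable nodes; the expected code length is the sum of the merged weights.
merge 7/96 + 17/192 → 31/192
merge 9/64 + 31/192 → 29/96
merge 19/96 + 23/96 → 7/16
merge 25/96 + 29/96 → 9/16
merge 7/16 + 9/16 → 1
L = 31/192 + 29/96 + 7/16 + 9/16 + 1 = 473/192 ≈ 2.464 bits/symbol.

2.464 bits/symbol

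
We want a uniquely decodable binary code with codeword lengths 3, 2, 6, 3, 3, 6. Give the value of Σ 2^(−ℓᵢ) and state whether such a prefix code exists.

0.65625; yes

With common denominator 2^6 = 64: Σ 2^(−ℓᵢ) = 8/64 + 16/64 + 1/64 + 8/64 + 8/64 + 1/64 = 42/64 = 0.65625.
Kraft's inequality requires Σ ≤ 1; here Σ = 0.65625 ≤ 1, so such a prefix code exists.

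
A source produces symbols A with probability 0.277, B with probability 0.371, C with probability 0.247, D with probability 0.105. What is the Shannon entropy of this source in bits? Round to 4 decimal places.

1.8834 bits

H = −Σ pᵢ log₂ pᵢ.
−0.277·log₂(0.277) = 0.5130
−0.371·log₂(0.371) = 0.5307
−0.247·log₂(0.247) = 0.4983
−0.105·log₂(0.105) = 0.3414
Sum ≈ 1.8834 → 1.8834 bits.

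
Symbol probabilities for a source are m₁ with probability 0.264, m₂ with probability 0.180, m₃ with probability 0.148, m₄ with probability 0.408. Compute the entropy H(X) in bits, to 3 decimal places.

H = −Σ pᵢ log₂ pᵢ.
−0.264·log₂(0.264) = 0.5072
−0.180·log₂(0.180) = 0.4453
−0.148·log₂(0.148) = 0.4079
−0.408·log₂(0.408) = 0.5277
Sum ≈ 1.8882 → 1.888 bits.

1.888 bits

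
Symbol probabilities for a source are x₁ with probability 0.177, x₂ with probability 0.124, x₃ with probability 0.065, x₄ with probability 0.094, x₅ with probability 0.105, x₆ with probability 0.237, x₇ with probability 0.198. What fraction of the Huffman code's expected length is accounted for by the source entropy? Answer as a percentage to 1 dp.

Entropy H = −Σ p log₂ p ≈ 2.6889 bits.
Huffman merges: 13/200+47/500→159/1000; 21/200+31/250→229/1000; 159/1000+177/1000→42/125; 99/500+229/1000→427/1000; 237/1000+42/125→573/1000; 427/1000+573/1000→1. L = 681/250 ≈ 2.7240.
Efficiency = H/L = 2.6889/2.7240 = 98.7%.

98.7%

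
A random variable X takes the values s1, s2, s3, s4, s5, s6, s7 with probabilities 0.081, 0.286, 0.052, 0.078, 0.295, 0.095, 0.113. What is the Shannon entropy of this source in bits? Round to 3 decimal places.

2.517 bits

H = −Σ pᵢ log₂ pᵢ.
−0.081·log₂(0.081) = 0.2937
−0.286·log₂(0.286) = 0.5165
−0.052·log₂(0.052) = 0.2218
−0.078·log₂(0.078) = 0.2871
−0.295·log₂(0.295) = 0.5196
−0.095·log₂(0.095) = 0.3226
−0.113·log₂(0.113) = 0.3555
Sum ≈ 2.5167 → 2.517 bits.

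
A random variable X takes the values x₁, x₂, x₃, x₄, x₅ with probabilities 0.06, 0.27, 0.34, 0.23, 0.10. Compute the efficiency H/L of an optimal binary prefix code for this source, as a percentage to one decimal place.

Entropy H = −Σ p log₂ p ≈ 2.1026 bits.
Huffman merges: 3/50+1/10→4/25; 4/25+23/100→39/100; 27/100+17/50→61/100; 39/100+61/100→1. L = 54/25 ≈ 2.1600.
Efficiency = H/L = 2.1026/2.1600 = 97.3%.

97.3%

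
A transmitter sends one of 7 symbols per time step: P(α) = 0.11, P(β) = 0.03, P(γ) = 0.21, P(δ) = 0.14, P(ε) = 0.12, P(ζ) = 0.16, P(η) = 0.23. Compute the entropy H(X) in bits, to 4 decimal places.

2.6497 bits

H = −Σ pᵢ log₂ pᵢ.
−0.11·log₂(0.11) = 0.3503
−0.03·log₂(0.03) = 0.1518
−0.21·log₂(0.21) = 0.4728
−0.14·log₂(0.14) = 0.3971
−0.12·log₂(0.12) = 0.3671
−0.16·log₂(0.16) = 0.4230
−0.23·log₂(0.23) = 0.4877
Sum ≈ 2.6497 → 2.6497 bits.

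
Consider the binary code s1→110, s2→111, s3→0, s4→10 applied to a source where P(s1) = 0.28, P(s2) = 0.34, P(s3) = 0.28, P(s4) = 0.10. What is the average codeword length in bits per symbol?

L̄ = Σ pᵢ·ℓᵢ = 0.28·3 + 0.34·3 + 0.28·1 + 0.10·2 = 2.34 bits/symbol.

2.34 bits/symbol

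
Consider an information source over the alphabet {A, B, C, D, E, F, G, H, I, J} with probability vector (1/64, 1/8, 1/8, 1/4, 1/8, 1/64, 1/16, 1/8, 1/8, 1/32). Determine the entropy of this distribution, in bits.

Each probability is a power of 1/2, so log₂(1/p) is an integer.
H = Σ p·log₂(1/p) = 1/64·6 + 1/8·3 + 1/8·3 + 1/4·2 + 1/8·3 + 1/64·6 + 1/16·4 + 1/8·3 + 1/8·3 + 1/32·5 = 2.96875 bits.

2.96875 bits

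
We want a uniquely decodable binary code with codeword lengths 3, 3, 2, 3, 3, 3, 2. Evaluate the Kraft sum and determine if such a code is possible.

With common denominator 2^3 = 8: Σ 2^(−ℓᵢ) = 1/8 + 1/8 + 2/8 + 1/8 + 1/8 + 1/8 + 2/8 = 9/8 = 1.125.
Kraft's inequality requires Σ ≤ 1; here Σ = 1.125 > 1, so no such prefix code exists.

1.125; no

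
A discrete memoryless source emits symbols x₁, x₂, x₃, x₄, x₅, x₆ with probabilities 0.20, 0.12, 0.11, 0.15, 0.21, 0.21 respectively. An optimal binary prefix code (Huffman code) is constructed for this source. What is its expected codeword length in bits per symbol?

2.58 bits/symbol

Repeatedly combine the two least-probable nodes; the expected code length is the sum of the merged weights.
merge 11/100 + 3/25 → 23/100
merge 3/20 + 1/5 → 7/20
merge 21/100 + 21/100 → 21/50
merge 23/100 + 7/20 → 29/50
merge 21/50 + 29/50 → 1
L = 23/100 + 7/20 + 21/50 + 29/50 + 1 = 129/50 = 2.58 bits/symbol.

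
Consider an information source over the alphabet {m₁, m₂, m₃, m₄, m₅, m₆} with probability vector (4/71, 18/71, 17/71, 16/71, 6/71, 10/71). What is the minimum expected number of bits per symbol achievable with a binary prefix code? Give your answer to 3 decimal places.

2.423 bits/symbol

Repeatedly combine the two least-probable nodes; the expected code length is the sum of the merged weights.
merge 4/71 + 6/71 → 10/71
merge 10/71 + 10/71 → 20/71
merge 16/71 + 17/71 → 33/71
merge 18/71 + 20/71 → 38/71
merge 33/71 + 38/71 → 1
L = 10/71 + 20/71 + 33/71 + 38/71 + 1 = 172/71 ≈ 2.423 bits/symbol.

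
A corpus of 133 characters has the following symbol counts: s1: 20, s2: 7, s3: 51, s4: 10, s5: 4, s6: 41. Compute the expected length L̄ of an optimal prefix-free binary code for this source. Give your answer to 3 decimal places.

2.165 bits/symbol

Probabilities are the counts divided by 133.
Repeatedly combine the two least-probable nodes; the expected code length is the sum of the merged weights.
merge 4/133 + 1/19 → 11/133
merge 10/133 + 11/133 → 3/19
merge 20/133 + 3/19 → 41/133
merge 41/133 + 41/133 → 82/133
merge 51/133 + 82/133 → 1
L = 11/133 + 3/19 + 41/133 + 82/133 + 1 = 288/133 ≈ 2.165 bits/symbol.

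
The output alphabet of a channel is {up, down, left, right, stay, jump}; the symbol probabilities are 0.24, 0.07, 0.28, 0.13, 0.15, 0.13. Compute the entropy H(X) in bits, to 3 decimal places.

2.453 bits

H = −Σ pᵢ log₂ pᵢ.
−0.24·log₂(0.24) = 0.4941
−0.07·log₂(0.07) = 0.2686
−0.28·log₂(0.28) = 0.5142
−0.13·log₂(0.13) = 0.3826
−0.15·log₂(0.15) = 0.4105
−0.13·log₂(0.13) = 0.3826
Sum ≈ 2.4527 → 2.453 bits.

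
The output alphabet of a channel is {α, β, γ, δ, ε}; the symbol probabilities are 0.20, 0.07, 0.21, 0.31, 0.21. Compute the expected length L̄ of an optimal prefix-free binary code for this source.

Repeatedly combine the two least-probable nodes; the expected code length is the sum of the merged weights.
merge 7/100 + 1/5 → 27/100
merge 21/100 + 21/100 → 21/50
merge 27/100 + 31/100 → 29/50
merge 21/50 + 29/50 → 1
L = 27/100 + 21/50 + 29/50 + 1 = 227/100 = 2.27 bits/symbol.

2.27 bits/symbol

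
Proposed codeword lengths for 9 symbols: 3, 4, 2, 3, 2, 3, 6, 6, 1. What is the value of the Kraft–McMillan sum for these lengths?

1.46875

With common denominator 2^6 = 64: Σ 2^(−ℓᵢ) = 8/64 + 4/64 + 16/64 + 8/64 + 16/64 + 8/64 + 1/64 + 1/64 + 32/64 = 94/64 = 1.46875.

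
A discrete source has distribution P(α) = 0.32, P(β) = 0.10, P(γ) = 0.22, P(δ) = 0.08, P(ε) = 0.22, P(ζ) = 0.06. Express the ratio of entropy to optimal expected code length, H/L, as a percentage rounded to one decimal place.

Entropy H = −Σ p log₂ p ≈ 2.3544 bits.
Huffman merges: 3/50+2/25→7/50; 1/10+7/50→6/25; 11/50+11/50→11/25; 6/25+8/25→14/25; 11/25+14/25→1. L = 119/50 ≈ 2.3800.
Efficiency = H/L = 2.3544/2.3800 = 98.9%.

98.9%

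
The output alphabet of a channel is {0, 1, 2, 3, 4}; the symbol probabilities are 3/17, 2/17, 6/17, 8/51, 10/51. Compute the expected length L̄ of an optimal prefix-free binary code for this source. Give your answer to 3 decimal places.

Repeatedly combine the two least-probable nodes; the expected code length is the sum of the merged weights.
merge 2/17 + 8/51 → 14/51
merge 3/17 + 10/51 → 19/51
merge 14/51 + 6/17 → 32/51
merge 19/51 + 32/51 → 1
L = 14/51 + 19/51 + 32/51 + 1 = 116/51 ≈ 2.275 bits/symbol.

2.275 bits/symbol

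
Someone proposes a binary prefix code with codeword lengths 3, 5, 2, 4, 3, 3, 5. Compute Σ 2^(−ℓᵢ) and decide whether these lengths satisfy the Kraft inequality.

0.75; yes

With common denominator 2^5 = 32: Σ 2^(−ℓᵢ) = 4/32 + 1/32 + 8/32 + 2/32 + 4/32 + 4/32 + 1/32 = 24/32 = 0.75.
Kraft's inequality requires Σ ≤ 1; here Σ = 0.75 ≤ 1, so such a prefix code exists.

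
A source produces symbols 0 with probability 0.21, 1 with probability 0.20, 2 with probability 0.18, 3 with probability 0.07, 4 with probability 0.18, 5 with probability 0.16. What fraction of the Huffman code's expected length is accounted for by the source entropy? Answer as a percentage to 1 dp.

Entropy H = −Σ p log₂ p ≈ 2.5194 bits.
Huffman merges: 7/100+4/25→23/100; 9/50+9/50→9/25; 1/5+21/100→41/100; 23/100+9/25→59/100; 41/100+59/100→1. L = 259/100 ≈ 2.5900.
Efficiency = H/L = 2.5194/2.5900 = 97.3%.

97.3%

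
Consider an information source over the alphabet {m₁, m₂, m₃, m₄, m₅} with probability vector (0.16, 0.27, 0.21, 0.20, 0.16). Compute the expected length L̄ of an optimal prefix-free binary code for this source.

Repeatedly combine the two least-probable nodes; the expected code length is the sum of the merged weights.
merge 4/25 + 4/25 → 8/25
merge 1/5 + 21/100 → 41/100
merge 27/100 + 8/25 → 59/100
merge 41/100 + 59/100 → 1
L = 8/25 + 41/100 + 59/100 + 1 = 58/25 = 2.32 bits/symbol.

2.32 bits/symbol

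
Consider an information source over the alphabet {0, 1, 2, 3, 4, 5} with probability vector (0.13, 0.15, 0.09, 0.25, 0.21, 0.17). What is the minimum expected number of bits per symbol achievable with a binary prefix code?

Repeatedly combine the two least-probable nodes; the expected code length is the sum of the merged weights.
merge 9/100 + 13/100 → 11/50
merge 3/20 + 17/100 → 8/25
merge 21/100 + 11/50 → 43/100
merge 1/4 + 8/25 → 57/100
merge 43/100 + 57/100 → 1
L = 11/50 + 8/25 + 43/100 + 57/100 + 1 = 127/50 = 2.54 bits/symbol.

2.54 bits/symbol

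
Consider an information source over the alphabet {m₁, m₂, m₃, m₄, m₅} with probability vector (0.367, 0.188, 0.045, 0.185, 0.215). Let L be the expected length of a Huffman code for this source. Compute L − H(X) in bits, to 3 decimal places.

0.117 bits

Entropy H = −Σ p log₂ p ≈ 2.1125 bits.
Huffman merges: 9/200+37/200→23/100; 47/250+43/200→403/1000; 23/100+367/1000→597/1000; 403/1000+597/1000→1. L = 223/100 ≈ 2.2300.
L − H = 2.2300 − 2.1125 = 0.117 bits.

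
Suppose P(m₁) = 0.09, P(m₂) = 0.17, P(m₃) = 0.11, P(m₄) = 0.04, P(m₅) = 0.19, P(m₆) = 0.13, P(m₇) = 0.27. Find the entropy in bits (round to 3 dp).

2.631 bits

H = −Σ pᵢ log₂ pᵢ.
−0.09·log₂(0.09) = 0.3127
−0.17·log₂(0.17) = 0.4346
−0.11·log₂(0.11) = 0.3503
−0.04·log₂(0.04) = 0.1858
−0.19·log₂(0.19) = 0.4552
−0.13·log₂(0.13) = 0.3826
−0.27·log₂(0.27) = 0.5100
Sum ≈ 2.6312 → 2.631 bits.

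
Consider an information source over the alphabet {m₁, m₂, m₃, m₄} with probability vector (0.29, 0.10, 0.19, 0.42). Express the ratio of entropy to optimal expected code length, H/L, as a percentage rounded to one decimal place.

Entropy H = −Σ p log₂ p ≈ 1.8310 bits.
Huffman merges: 1/10+19/100→29/100; 29/100+29/100→29/50; 21/50+29/50→1. L = 187/100 ≈ 1.8700.
Efficiency = H/L = 1.8310/1.8700 = 97.9%.

97.9%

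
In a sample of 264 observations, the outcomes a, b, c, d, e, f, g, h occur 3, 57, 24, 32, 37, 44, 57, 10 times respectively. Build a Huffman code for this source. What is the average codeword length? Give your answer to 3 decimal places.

2.758 bits/symbol

Probabilities are the counts divided by 264.
Repeatedly combine the two least-probable nodes; the expected code length is the sum of the merged weights.
merge 1/88 + 5/132 → 13/264
merge 13/264 + 1/11 → 37/264
merge 4/33 + 37/264 → 23/88
merge 37/264 + 1/6 → 27/88
merge 19/88 + 19/88 → 19/44
merge 23/88 + 27/88 → 25/44
merge 19/44 + 25/44 → 1
L = 13/264 + 37/264 + 23/88 + 27/88 + 19/44 + 25/44 + 1 = 91/33 ≈ 2.758 bits/symbol.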